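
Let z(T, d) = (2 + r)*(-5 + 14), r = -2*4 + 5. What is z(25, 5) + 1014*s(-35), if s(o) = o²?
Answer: 1242141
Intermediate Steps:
r = -3 (r = -8 + 5 = -3)
z(T, d) = -9 (z(T, d) = (2 - 3)*(-5 + 14) = -1*9 = -9)
z(25, 5) + 1014*s(-35) = -9 + 1014*(-35)² = -9 + 1014*1225 = -9 + 1242150 = 1242141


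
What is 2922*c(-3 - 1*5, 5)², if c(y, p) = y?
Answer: 187008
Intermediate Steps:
2922*c(-3 - 1*5, 5)² = 2922*(-3 - 1*5)² = 2922*(-3 - 5)² = 2922*(-8)² = 2922*64 = 187008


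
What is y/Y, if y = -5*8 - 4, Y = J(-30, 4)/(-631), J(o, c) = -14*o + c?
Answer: 6941/106 ≈ 65.481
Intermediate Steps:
J(o, c) = c - 14*o
Y = -424/631 (Y = (4 - 14*(-30))/(-631) = (4 + 420)*(-1/631) = 424*(-1/631) = -424/631 ≈ -0.67195)
y = -44 (y = -40 - 4 = -44)
y/Y = -44/(-424/631) = -44*(-631/424) = 6941/106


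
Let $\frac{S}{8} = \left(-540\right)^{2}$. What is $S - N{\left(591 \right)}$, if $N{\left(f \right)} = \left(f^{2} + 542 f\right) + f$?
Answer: $1662606$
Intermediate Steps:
$S = 2332800$ ($S = 8 \left(-540\right)^{2} = 8 \cdot 291600 = 2332800$)
$N{\left(f \right)} = f^{2} + 543 f$
$S - N{\left(591 \right)} = 2332800 - 591 \left(543 + 591\right) = 2332800 - 591 \cdot 1134 = 2332800 - 670194 = 1662606$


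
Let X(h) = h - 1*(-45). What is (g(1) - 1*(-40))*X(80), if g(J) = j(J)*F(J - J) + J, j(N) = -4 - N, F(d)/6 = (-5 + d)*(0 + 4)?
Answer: 80125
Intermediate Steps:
F(d) = -120 + 24*d (F(d) = 6*((-5 + d)*(0 + 4)) = 6*((-5 + d)*4) = 6*(-20 + 4*d) = -120 + 24*d)
X(h) = 45 + h (X(h) = h + 45 = 45 + h)
g(J) = 480 + 121*J (g(J) = (-4 - J)*(-120 + 24*(J - J)) + J = (-4 - J)*(-120 + 24*0) + J = (-4 - J)*(-120 + 0) + J = (-4 - J)*(-120) + J = (480 + 120*J) + J = 480 + 121*J)
(g(1) - 1*(-40))*X(80) = ((480 + 121*1) - 1*(-40))*(45 + 80) = ((480 + 121) + 40)*125 = (601 + 40)*125 = 641*125 = 80125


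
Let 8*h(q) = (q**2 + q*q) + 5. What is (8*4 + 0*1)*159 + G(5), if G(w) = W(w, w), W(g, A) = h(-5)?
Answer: 40759/8 ≈ 5094.9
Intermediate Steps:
h(q) = 5/8 + q**2/4 (h(q) = ((q**2 + q*q) + 5)/8 = ((q**2 + q**2) + 5)/8 = (2*q**2 + 5)/8 = (5 + 2*q**2)/8 = 5/8 + q**2/4)
W(g, A) = 55/8 (W(g, A) = 5/8 + (1/4)*(-5)**2 = 5/8 + (1/4)*25 = 5/8 + 25/4 = 55/8)
G(w) = 55/8
(8*4 + 0*1)*159 + G(5) = (8*4 + 0*1)*159 + 55/8 = (32 + 0)*159 + 55/8 = 32*159 + 55/8 = 5088 + 55/8 = 40759/8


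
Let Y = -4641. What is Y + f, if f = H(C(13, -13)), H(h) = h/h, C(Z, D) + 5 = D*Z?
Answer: -4640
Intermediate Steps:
C(Z, D) = -5 + D*Z
H(h) = 1
f = 1
Y + f = -4641 + 1 = -4640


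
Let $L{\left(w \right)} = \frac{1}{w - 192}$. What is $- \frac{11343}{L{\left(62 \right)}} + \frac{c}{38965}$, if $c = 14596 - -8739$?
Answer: $\frac{11491484537}{7793} \approx 1.4746 \cdot 10^{6}$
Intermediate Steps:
$c = 23335$ ($c = 14596 + 8739 = 23335$)
$L{\left(w \right)} = \frac{1}{-192 + w}$
$- \frac{11343}{L{\left(62 \right)}} + \frac{c}{38965} = - \frac{11343}{\frac{1}{-192 + 62}} + \frac{23335}{38965} = - \frac{11343}{\frac{1}{-130}} + 23335 \cdot \frac{1}{38965} = - \frac{11343}{- \frac{1}{130}} + \frac{4667}{7793} = \left(-11343\right) \left(-130\right) + \frac{4667}{7793} = 1474590 + \frac{4667}{7793} = \frac{11491484537}{7793}$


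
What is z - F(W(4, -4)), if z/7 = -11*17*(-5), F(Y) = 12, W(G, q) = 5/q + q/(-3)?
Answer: 6533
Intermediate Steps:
W(G, q) = 5/q - q/3 (W(G, q) = 5/q + q*(-⅓) = 5/q - q/3)
z = 6545 (z = 7*(-11*17*(-5)) = 7*(-187*(-5)) = 7*935 = 6545)
z - F(W(4, -4)) = 6545 - 1*12 = 6545 - 12 = 6533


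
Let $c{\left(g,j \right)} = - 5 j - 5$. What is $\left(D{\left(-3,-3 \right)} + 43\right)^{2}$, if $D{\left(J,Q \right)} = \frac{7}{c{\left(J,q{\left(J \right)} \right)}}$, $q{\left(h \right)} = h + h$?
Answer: $\frac{1170724}{625} \approx 1873.2$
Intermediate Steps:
$q{\left(h \right)} = 2 h$
$c{\left(g,j \right)} = -5 - 5 j$
$D{\left(J,Q \right)} = \frac{7}{-5 - 10 J}$ ($D{\left(J,Q \right)} = \frac{7}{-5 - 5 \cdot 2 J} = \frac{7}{-5 - 10 J}$)
$\left(D{\left(-3,-3 \right)} + 43\right)^{2} = \left(- \frac{7}{5 + 10 \left(-3\right)} + 43\right)^{2} = \left(- \frac{7}{5 - 30} + 43\right)^{2} = \left(- \frac{7}{-25} + 43\right)^{2} = \left(\left(-7\right) \left(- \frac{1}{25}\right) + 43\right)^{2} = \left(\frac{7}{25} + 43\right)^{2} = \left(\frac{1082}{25}\right)^{2} = \frac{1170724}{625}$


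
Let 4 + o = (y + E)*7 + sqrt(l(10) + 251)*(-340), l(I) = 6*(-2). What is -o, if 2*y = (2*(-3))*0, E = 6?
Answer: -38 + 340*sqrt(239) ≈ 5218.3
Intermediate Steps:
l(I) = -12
y = 0 (y = ((2*(-3))*0)/2 = (-6*0)/2 = (1/2)*0 = 0)
o = 38 - 340*sqrt(239) (o = -4 + ((0 + 6)*7 + sqrt(-12 + 251)*(-340)) = -4 + (6*7 + sqrt(239)*(-340)) = -4 + (42 - 340*sqrt(239)) = 38 - 340*sqrt(239) ≈ -5218.3)
-o = -(38 - 340*sqrt(239)) = -38 + 340*sqrt(239)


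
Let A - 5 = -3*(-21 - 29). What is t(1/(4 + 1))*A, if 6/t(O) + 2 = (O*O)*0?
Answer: -465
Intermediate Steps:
t(O) = -3 (t(O) = 6/(-2 + (O*O)*0) = 6/(-2 + O**2*0) = 6/(-2 + 0) = 6/(-2) = 6*(-1/2) = -3)
A = 155 (A = 5 - 3*(-21 - 29) = 5 - 3*(-50) = 5 + 150 = 155)
t(1/(4 + 1))*A = -3*155 = -465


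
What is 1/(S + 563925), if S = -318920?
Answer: 1/245005 ≈ 4.0816e-6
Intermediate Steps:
1/(S + 563925) = 1/(-318920 + 563925) = 1/245005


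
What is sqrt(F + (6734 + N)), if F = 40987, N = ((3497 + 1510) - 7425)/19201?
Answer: sqrt(104104470687)/1477 ≈ 218.45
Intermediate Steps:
N = -186/1477 (N = (5007 - 7425)*(1/19201) = -2418*1/19201 = -186/1477 ≈ -0.12593)
sqrt(F + (6734 + N)) = sqrt(40987 + (6734 - 186/1477)) = sqrt(40987 + 9945932/1477) = sqrt(70483731/1477) = sqrt(104104470687)/1477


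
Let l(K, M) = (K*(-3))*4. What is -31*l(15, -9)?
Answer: 5580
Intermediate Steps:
l(K, M) = -12*K (l(K, M) = -3*K*4 = -12*K)
-31*l(15, -9) = -(-372)*15 = -31*(-180) = 5580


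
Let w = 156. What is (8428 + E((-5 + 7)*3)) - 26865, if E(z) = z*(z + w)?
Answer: -17465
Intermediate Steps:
E(z) = z*(156 + z) (E(z) = z*(z + 156) = z*(156 + z))
(8428 + E((-5 + 7)*3)) - 26865 = (8428 + ((-5 + 7)*3)*(156 + (-5 + 7)*3)) - 26865 = (8428 + (2*3)*(156 + 2*3)) - 26865 = (8428 + 6*(156 + 6)) - 26865 = (8428 + 6*162) - 26865 = (8428 + 972) - 26865 = 9400 - 26865 = -17465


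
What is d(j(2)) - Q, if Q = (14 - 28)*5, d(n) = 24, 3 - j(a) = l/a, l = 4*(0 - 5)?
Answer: 94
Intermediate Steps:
l = -20 (l = 4*(-5) = -20)
j(a) = 3 + 20/a (j(a) = 3 - (-20)/a = 3 + 20/a)
Q = -70 (Q = -14*5 = -70)
d(j(2)) - Q = 24 - 1*(-70) = 24 + 70 = 94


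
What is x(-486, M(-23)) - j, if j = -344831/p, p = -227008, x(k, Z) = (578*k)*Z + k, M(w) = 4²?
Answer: -1020404482943/227008 ≈ -4.4950e+6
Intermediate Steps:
M(w) = 16
x(k, Z) = k + 578*Z*k (x(k, Z) = 578*Z*k + k = k + 578*Z*k)
j = 344831/227008 (j = -344831/(-227008) = -344831*(-1/227008) = 344831/227008 ≈ 1.5190)
x(-486, M(-23)) - j = -486*(1 + 578*16) - 1*344831/227008 = -486*(1 + 9248) - 344831/227008 = -486*9249 - 344831/227008 = -4495014 - 344831/227008 = -1020404482943/227008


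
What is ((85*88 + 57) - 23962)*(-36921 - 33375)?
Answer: 1154611800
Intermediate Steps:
((85*88 + 57) - 23962)*(-36921 - 33375) = ((7480 + 57) - 23962)*(-70296) = (7537 - 23962)*(-70296) = -16425*(-70296) = 1154611800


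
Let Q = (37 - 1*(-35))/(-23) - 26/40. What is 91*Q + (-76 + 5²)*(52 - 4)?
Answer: -1284329/460 ≈ -2792.0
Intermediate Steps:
Q = -1739/460 (Q = (37 + 35)*(-1/23) - 26*1/40 = 72*(-1/23) - 13/20 = -72/23 - 13/20 = -1739/460 ≈ -3.7804)
91*Q + (-76 + 5²)*(52 - 4) = 91*(-1739/460) + (-76 + 5²)*(52 - 4) = -158249/460 + (-76 + 25)*48 = -158249/460 - 51*48 = -158249/460 - 2448 = -1284329/460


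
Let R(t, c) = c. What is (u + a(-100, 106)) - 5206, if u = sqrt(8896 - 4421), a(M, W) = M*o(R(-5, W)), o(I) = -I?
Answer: 5394 + 5*sqrt(179) ≈ 5460.9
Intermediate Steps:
a(M, W) = -M*W (a(M, W) = M*(-W) = -M*W)
u = 5*sqrt(179) (u = sqrt(4475) = 5*sqrt(179) ≈ 66.895)
(u + a(-100, 106)) - 5206 = (5*sqrt(179) - 1*(-100)*106) - 5206 = (5*sqrt(179) + 10600) - 5206 = (10600 + 5*sqrt(179)) - 5206 = 5394 + 5*sqrt(179)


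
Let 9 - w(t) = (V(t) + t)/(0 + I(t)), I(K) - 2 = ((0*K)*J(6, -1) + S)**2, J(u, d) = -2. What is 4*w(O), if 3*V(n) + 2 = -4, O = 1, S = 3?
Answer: 400/11 ≈ 36.364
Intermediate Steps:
V(n) = -2 (V(n) = -2/3 + (1/3)*(-4) = -2/3 - 4/3 = -2)
I(K) = 11 (I(K) = 2 + ((0*K)*(-2) + 3)**2 = 2 + (0*(-2) + 3)**2 = 2 + (0 + 3)**2 = 2 + 3**2 = 2 + 9 = 11)
w(t) = 101/11 - t/11 (w(t) = 9 - (-2 + t)/(0 + 11) = 9 - (-2 + t)/11 = 9 - (-2/11 + t/11) = 9 + (2/11 - t/11) = 101/11 - t/11)
4*w(O) = 4*(101/11 - 1/11*1) = 4*(101/11 - 1/11) = 4*(100/11) = 400/11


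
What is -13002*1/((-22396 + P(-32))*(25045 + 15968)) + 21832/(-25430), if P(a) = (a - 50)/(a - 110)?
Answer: -47457434220838/55279518671475 ≈ -0.85850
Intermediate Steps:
P(a) = (-50 + a)/(-110 + a)
-13002*1/((-22396 + P(-32))*(25045 + 15968)) + 21832/(-25430) = -13002*1/((-22396 + (-50 - 32)/(-110 - 32))*(25045 + 15968)) + 21832/(-25430) = -13002*1/(41013*(-22396 - 82/(-142))) + 21832*(-1/25430) = -13002*1/(41013*(-22396 - 1/142*(-82))) - 10916/12715 = -13002*1/(41013*(-22396 + 41/71)) - 10916/12715 = -13002/((-1590075/71*41013)) - 10916/12715 = -13002/(-65213745975/71) - 10916/12715 = -13002*(-71/65213745975) - 10916/12715 = 307714/21737915325 - 10916/12715 = -47457434220838/55279518671475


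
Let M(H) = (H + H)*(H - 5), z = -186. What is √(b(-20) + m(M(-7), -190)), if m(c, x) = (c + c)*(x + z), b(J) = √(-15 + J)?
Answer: √(-126336 + I*√35) ≈ 0.0083 + 355.44*I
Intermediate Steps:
M(H) = 2*H*(-5 + H) (M(H) = (2*H)*(-5 + H) = 2*H*(-5 + H))
m(c, x) = 2*c*(-186 + x) (m(c, x) = (c + c)*(x - 186) = (2*c)*(-186 + x) = 2*c*(-186 + x))
√(b(-20) + m(M(-7), -190)) = √(√(-15 - 20) + 2*(2*(-7)*(-5 - 7))*(-186 - 190)) = √(√(-35) + 2*(2*(-7)*(-12))*(-376)) = √(I*√35 + 2*168*(-376)) = √(I*√35 - 126336) = √(-126336 + I*√35)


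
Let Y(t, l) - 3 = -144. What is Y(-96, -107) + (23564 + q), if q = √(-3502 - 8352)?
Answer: 23423 + I*√11854 ≈ 23423.0 + 108.88*I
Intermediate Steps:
Y(t, l) = -141 (Y(t, l) = 3 - 144 = -141)
q = I*√11854 (q = √(-11854) = I*√11854 ≈ 108.88*I)
Y(-96, -107) + (23564 + q) = -141 + (23564 + I*√11854) = 23423 + I*√11854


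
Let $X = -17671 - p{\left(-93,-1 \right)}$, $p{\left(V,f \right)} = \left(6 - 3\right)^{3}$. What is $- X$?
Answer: $17698$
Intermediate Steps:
$p{\left(V,f \right)} = 27$ ($p{\left(V,f \right)} = 3^{3} = 27$)
$X = -17698$ ($X = -17671 - 27 = -17698$)
$- X = \left(-1\right) \left(-17698\right) = 17698$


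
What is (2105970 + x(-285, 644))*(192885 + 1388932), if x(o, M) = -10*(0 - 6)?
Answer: 3331354056510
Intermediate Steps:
x(o, M) = 60 (x(o, M) = -10*(-6) = 60)
(2105970 + x(-285, 644))*(192885 + 1388932) = (2105970 + 60)*(192885 + 1388932) = 2106030*1581817 = 3331354056510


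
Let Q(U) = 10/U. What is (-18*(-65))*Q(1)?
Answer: 11700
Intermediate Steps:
(-18*(-65))*Q(1) = (-18*(-65))*(10/1) = 1170*(10*1) = 1170*10 = 11700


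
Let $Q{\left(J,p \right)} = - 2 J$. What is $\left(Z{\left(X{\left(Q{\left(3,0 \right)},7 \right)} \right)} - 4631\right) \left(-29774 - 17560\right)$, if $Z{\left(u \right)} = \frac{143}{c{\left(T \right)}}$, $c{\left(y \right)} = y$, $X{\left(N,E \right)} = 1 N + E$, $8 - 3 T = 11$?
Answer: $225972516$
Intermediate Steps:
$T = -1$ ($T = \frac{8}{3} - \frac{11}{3} = -1$)
$X{\left(N,E \right)} = E + N$ ($X{\left(N,E \right)} = N + E = E + N$)
$Z{\left(u \right)} = -143$ ($Z{\left(u \right)} = \frac{143}{-1} = 143 \left(-1\right) = -143$)
$\left(Z{\left(X{\left(Q{\left(3,0 \right)},7 \right)} \right)} - 4631\right) \left(-29774 - 17560\right) = \left(-143 - 4631\right) \left(-29774 - 17560\right) = \left(-4774\right) \left(-47334\right) = 225972516$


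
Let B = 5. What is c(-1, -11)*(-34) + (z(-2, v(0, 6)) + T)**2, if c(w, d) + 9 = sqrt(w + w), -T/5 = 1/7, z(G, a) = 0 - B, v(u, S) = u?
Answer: 16594/49 - 34*I*sqrt(2) ≈ 338.65 - 48.083*I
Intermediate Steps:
z(G, a) = -5 (z(G, a) = 0 - 1*5 = 0 - 5 = -5)
T = -5/7 ≈ -0.71429
c(w, d) = -9 + sqrt(2)*sqrt(w) (c(w, d) = -9 + sqrt(w + w) = -9 + sqrt(2*w) = -9 + sqrt(2)*sqrt(w))
c(-1, -11)*(-34) + (z(-2, v(0, 6)) + T)**2 = (-9 + sqrt(2)*sqrt(-1))*(-34) + (-5 - 5/7)**2 = (-9 + sqrt(2)*I)*(-34) + (-40/7)**2 = (-9 + I*sqrt(2))*(-34) + 1600/49 = (306 - 34*I*sqrt(2)) + 1600/49 = 16594/49 - 34*I*sqrt(2)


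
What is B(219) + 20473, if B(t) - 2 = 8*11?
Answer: 20563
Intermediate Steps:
B(t) = 90 (B(t) = 2 + 8*11 = 2 + 88 = 90)
B(219) + 20473 = 90 + 20473 = 20563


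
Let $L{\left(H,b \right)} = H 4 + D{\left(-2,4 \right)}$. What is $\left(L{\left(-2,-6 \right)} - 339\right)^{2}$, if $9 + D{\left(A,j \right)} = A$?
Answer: $128164$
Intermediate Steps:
$D{\left(A,j \right)} = -9 + A$
$L{\left(H,b \right)} = -11 + 4 H$ ($L{\left(H,b \right)} = H 4 - 11 = 4 H - 11 = -11 + 4 H$)
$\left(L{\left(-2,-6 \right)} - 339\right)^{2} = \left(\left(-11 + 4 \left(-2\right)\right) - 339\right)^{2} = \left(\left(-11 - 8\right) - 339\right)^{2} = \left(-19 - 339\right)^{2} = \left(-358\right)^{2} = 128164$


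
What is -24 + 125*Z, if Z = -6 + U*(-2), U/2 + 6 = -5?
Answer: 4726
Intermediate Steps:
U = -22 (U = -12 + 2*(-5) = -12 - 10 = -22)
Z = 38 (Z = -6 - 22*(-2) = -6 + 44 = 38)
-24 + 125*Z = -24 + 125*38 = -24 + 4750 = 4726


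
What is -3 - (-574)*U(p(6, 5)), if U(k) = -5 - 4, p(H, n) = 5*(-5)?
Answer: -5169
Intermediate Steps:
p(H, n) = -25
U(k) = -9
-3 - (-574)*U(p(6, 5)) = -3 - (-574)*(-9) = -3 - 41*126 = -3 - 5166 = -5169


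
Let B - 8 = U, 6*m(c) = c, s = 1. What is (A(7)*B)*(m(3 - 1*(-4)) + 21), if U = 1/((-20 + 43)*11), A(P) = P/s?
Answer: 628425/506 ≈ 1241.9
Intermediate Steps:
m(c) = c/6
A(P) = P (A(P) = P/1 = P*1 = P)
U = 1/253 (U = (1/11)/23 = (1/23)*(1/11) = 1/253 ≈ 0.0039526)
B = 2025/253 (B = 8 + 1/253 = 2025/253 ≈ 8.0040)
(A(7)*B)*(m(3 - 1*(-4)) + 21) = (7*(2025/253))*((3 - 1*(-4))/6 + 21) = 14175*((3 + 4)/6 + 21)/253 = 14175*((⅙)*7 + 21)/253 = 14175*(7/6 + 21)/253 = (14175/253)*(133/6) = 628425/506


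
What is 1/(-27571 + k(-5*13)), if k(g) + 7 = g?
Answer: -1/27643 ≈ -3.6176e-5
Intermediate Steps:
k(g) = -7 + g
1/(-27571 + k(-5*13)) = 1/(-27571 + (-7 - 5*13)) = 1/(-27571 + (-7 - 65)) = 1/(-27571 - 72) = 1/(-27643) = -1/27643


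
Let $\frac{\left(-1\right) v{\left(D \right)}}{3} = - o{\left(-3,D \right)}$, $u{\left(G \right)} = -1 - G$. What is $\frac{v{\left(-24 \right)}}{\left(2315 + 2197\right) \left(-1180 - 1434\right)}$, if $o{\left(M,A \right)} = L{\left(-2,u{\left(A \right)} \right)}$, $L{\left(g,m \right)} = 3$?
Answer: $- \frac{3}{3931456} \approx -7.6308 \cdot 10^{-7}$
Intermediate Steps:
$o{\left(M,A \right)} = 3$
$v{\left(D \right)} = 9$ ($v{\left(D \right)} = - 3 \left(\left(-1\right) 3\right) = \left(-3\right) \left(-3\right) = 9$)
$\frac{v{\left(-24 \right)}}{\left(2315 + 2197\right) \left(-1180 - 1434\right)} = \frac{9}{\left(2315 + 2197\right) \left(-1180 - 1434\right)} = \frac{9}{4512 \left(-2614\right)} = \frac{9}{-11794368} = 9 \left(- \frac{1}{11794368}\right) = - \frac{3}{3931456}$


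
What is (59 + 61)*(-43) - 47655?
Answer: -52815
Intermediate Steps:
(59 + 61)*(-43) - 47655 = 120*(-43) - 47655 = -5160 - 47655 = -52815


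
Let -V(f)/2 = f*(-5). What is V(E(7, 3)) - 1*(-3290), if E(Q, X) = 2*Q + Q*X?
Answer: 3640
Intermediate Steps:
V(f) = 10*f (V(f) = -2*f*(-5) = -(-10)*f = 10*f)
V(E(7, 3)) - 1*(-3290) = 10*(7*(2 + 3)) - 1*(-3290) = 10*(7*5) + 3290 = 10*35 + 3290 = 350 + 3290 = 3640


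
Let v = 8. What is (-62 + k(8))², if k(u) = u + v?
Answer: 2116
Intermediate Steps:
k(u) = 8 + u (k(u) = u + 8 = 8 + u)
(-62 + k(8))² = (-62 + (8 + 8))² = (-62 + 16)² = (-46)² = 2116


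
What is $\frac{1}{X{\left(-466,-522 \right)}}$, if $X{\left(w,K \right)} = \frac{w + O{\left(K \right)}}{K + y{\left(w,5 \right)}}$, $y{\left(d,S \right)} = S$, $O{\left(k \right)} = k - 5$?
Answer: $\frac{517}{993} \approx 0.52064$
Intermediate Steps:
$O{\left(k \right)} = -5 + k$
$X{\left(w,K \right)} = \frac{-5 + K + w}{5 + K}$ ($X{\left(w,K \right)} = \frac{w + \left(-5 + K\right)}{K + 5} = \frac{-5 + K + w}{5 + K}$)
$\frac{1}{X{\left(-466,-522 \right)}} = \frac{1}{\frac{1}{5 - 522} \left(-5 - 522 - 466\right)} = \frac{1}{\frac{1}{-517} \left(-993\right)} = \frac{1}{\left(- \frac{1}{517}\right) \left(-993\right)} = \frac{1}{\frac{993}{517}} = \frac{517}{993}$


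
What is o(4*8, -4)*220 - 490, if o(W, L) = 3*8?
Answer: 4790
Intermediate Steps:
o(W, L) = 24
o(4*8, -4)*220 - 490 = 24*220 - 490 = 5280 - 490 = 4790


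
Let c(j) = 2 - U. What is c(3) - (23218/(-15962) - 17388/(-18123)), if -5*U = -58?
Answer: -313553449/34438015 ≈ -9.1049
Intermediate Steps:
U = 58/5 (U = -⅕*(-58) = 58/5 ≈ 11.600)
c(j) = -48/5 (c(j) = 2 - 1*58/5 = 2 - 58/5 = -48/5)
c(3) - (23218/(-15962) - 17388/(-18123)) = -48/5 - (23218/(-15962) - 17388/(-18123)) = -48/5 - (23218*(-1/15962) - 17388*(-1/18123)) = -48/5 - (-11609/7981 + 828/863) = -48/5 - 1*(-3410299/6887603) = -48/5 + 3410299/6887603 = -313553449/34438015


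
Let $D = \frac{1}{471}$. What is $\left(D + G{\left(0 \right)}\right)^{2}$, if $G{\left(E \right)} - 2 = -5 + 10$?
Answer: $\frac{10876804}{221841} \approx 49.03$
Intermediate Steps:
$G{\left(E \right)} = 7$ ($G{\left(E \right)} = 2 + \left(-5 + 10\right) = 2 + 5 = 7$)
$D = \frac{1}{471} \approx 0.0021231$
$\left(D + G{\left(0 \right)}\right)^{2} = \left(\frac{1}{471} + 7\right)^{2} = \left(\frac{3298}{471}\right)^{2} = \frac{10876804}{221841}$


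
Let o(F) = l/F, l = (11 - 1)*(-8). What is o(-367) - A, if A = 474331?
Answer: -174079397/367 ≈ -4.7433e+5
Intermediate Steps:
l = -80 (l = 10*(-8) = -80)
o(F) = -80/F
o(-367) - A = -80/(-367) - 1*474331 = -80*(-1/367) - 474331 = 80/367 - 474331 = -174079397/367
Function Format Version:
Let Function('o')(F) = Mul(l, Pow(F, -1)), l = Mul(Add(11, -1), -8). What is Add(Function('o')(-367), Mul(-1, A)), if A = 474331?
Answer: Rational(-174079397, 367) ≈ -4.7433e+5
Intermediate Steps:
l = -80 (l = Mul(10, -8) = -80)
Function('o')(F) = Mul(-80, Pow(F, -1))
Add(Function('o')(-367), Mul(-1, A)) = Add(Mul(-80, Pow(-367, -1)), Mul(-1, 474331)) = Add(Mul(-80, Rational(-1, 367)), -474331) = Add(Rational(80, 367), -474331) = Rational(-174079397, 367)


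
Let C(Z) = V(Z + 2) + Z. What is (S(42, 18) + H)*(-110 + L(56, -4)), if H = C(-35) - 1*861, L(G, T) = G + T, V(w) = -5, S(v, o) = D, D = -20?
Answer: 53418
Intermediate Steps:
S(v, o) = -20
C(Z) = -5 + Z
H = -901 (H = (-5 - 35) - 1*861 = -40 - 861 = -901)
(S(42, 18) + H)*(-110 + L(56, -4)) = (-20 - 901)*(-110 + (56 - 4)) = -921*(-110 + 52) = -921*(-58) = 53418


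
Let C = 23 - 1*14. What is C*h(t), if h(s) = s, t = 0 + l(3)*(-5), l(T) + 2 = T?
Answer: -45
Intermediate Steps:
l(T) = -2 + T
t = -5 (t = 0 + (-2 + 3)*(-5) = 0 + 1*(-5) = 0 - 5 = -5)
C = 9 (C = 23 - 14 = 9)
C*h(t) = 9*(-5) = -45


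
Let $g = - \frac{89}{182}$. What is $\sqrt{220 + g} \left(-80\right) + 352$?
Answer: $352 - \frac{120 \sqrt{807898}}{91} \approx -833.27$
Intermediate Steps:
$g = - \frac{89}{182}$ ($g = \left(-89\right) \frac{1}{182} = - \frac{89}{182} \approx -0.48901$)
$\sqrt{220 + g} \left(-80\right) + 352 = \sqrt{220 - \frac{89}{182}} \left(-80\right) + 352 = \sqrt{\frac{39951}{182}} \left(-80\right) + 352 = \frac{3 \sqrt{807898}}{182} \left(-80\right) + 352 = - \frac{120 \sqrt{807898}}{91} + 352 = 352 - \frac{120 \sqrt{807898}}{91}$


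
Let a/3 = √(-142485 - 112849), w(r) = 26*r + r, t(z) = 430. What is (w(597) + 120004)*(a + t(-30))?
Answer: 58532890 + 408369*I*√255334 ≈ 5.8533e+7 + 2.0635e+8*I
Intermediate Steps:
w(r) = 27*r
a = 3*I*√255334 (a = 3*√(-142485 - 112849) = 3*√(-255334) = 3*(I*√255334) = 3*I*√255334 ≈ 1515.9*I)
(w(597) + 120004)*(a + t(-30)) = (27*597 + 120004)*(3*I*√255334 + 430) = (16119 + 120004)*(430 + 3*I*√255334) = 136123*(430 + 3*I*√255334) = 58532890 + 408369*I*√255334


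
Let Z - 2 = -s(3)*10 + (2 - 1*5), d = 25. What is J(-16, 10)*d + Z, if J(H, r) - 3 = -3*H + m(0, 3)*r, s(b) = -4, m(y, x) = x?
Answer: 2064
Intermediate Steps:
J(H, r) = 3 - 3*H + 3*r (J(H, r) = 3 + (-3*H + 3*r) = 3 - 3*H + 3*r)
Z = 39 (Z = 2 + (-1*(-4)*10 + (2 - 1*5)) = 2 + (4*10 + (2 - 5)) = 2 + (40 - 3) = 2 + 37 = 39)
J(-16, 10)*d + Z = (3 - 3*(-16) + 3*10)*25 + 39 = (3 + 48 + 30)*25 + 39 = 81*25 + 39 = 2025 + 39 = 2064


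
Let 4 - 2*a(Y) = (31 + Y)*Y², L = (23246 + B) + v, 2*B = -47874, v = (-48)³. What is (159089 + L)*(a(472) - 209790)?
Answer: -2688607718984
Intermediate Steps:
v = -110592
B = -23937 (B = (½)*(-47874) = -23937)
L = -111283 (L = (23246 - 23937) - 110592 = -691 - 110592 = -111283)
a(Y) = 2 - Y²*(31 + Y)/2 (a(Y) = 2 - (31 + Y)*Y²/2 = 2 - Y²*(31 + Y)/2)
(159089 + L)*(a(472) - 209790) = (159089 - 111283)*((2 - 31/2*472² - ½*472³) - 209790) = 47806*((2 - 31/2*222784 - ½*105154048) - 209790) = 47806*((2 - 3453152 - 52577024) - 209790) = 47806*(-56030174 - 209790) = 47806*(-56239964) = -2688607718984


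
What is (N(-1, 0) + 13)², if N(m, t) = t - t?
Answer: 169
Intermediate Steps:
N(m, t) = 0
(N(-1, 0) + 13)² = (0 + 13)² = 13² = 169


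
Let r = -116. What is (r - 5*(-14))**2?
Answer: 2116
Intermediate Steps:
(r - 5*(-14))**2 = (-116 - 5*(-14))**2 = (-116 + 70)**2 = (-46)**2 = 2116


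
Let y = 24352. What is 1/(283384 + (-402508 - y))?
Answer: -1/143476 ≈ -6.9698e-6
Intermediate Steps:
1/(283384 + (-402508 - y)) = 1/(283384 + (-402508 - 1*24352)) = 1/(283384 + (-402508 - 24352)) = 1/(283384 - 426860) = 1/(-143476) = -1/143476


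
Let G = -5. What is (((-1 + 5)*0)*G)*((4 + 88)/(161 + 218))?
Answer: 0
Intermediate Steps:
(((-1 + 5)*0)*G)*((4 + 88)/(161 + 218)) = (((-1 + 5)*0)*(-5))*((4 + 88)/(161 + 218)) = ((4*0)*(-5))*(92/379) = (0*(-5))*(92*(1/379)) = 0*(92/379) = 0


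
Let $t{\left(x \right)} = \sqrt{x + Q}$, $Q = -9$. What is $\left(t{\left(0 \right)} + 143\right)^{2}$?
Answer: $20440 + 858 i \approx 20440.0 + 858.0 i$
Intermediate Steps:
$t{\left(x \right)} = \sqrt{-9 + x}$ ($t{\left(x \right)} = \sqrt{x - 9} = \sqrt{-9 + x}$)
$\left(t{\left(0 \right)} + 143\right)^{2} = \left(\sqrt{-9 + 0} + 143\right)^{2} = \left(\sqrt{-9} + 143\right)^{2} = \left(3 i + 143\right)^{2} = \left(143 + 3 i\right)^{2}$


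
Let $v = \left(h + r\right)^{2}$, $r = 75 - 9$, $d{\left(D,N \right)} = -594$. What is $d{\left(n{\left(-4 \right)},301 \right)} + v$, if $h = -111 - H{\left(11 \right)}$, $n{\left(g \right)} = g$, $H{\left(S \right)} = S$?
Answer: $2542$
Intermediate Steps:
$h = -122$ ($h = -111 - 11 = -122$)
$r = 66$ ($r = 75 - 9 = 66$)
$v = 3136$ ($v = \left(-122 + 66\right)^{2} = \left(-56\right)^{2} = 3136$)
$d{\left(n{\left(-4 \right)},301 \right)} + v = -594 + 3136 = 2542$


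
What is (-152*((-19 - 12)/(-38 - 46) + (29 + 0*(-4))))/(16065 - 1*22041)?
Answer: 46873/62748 ≈ 0.74700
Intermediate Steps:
(-152*((-19 - 12)/(-38 - 46) + (29 + 0*(-4))))/(16065 - 1*22041) = (-152*(-31/(-84) + (29 + 0)))/(16065 - 22041) = -152*(-31*(-1/84) + 29)/(-5976) = -152*(31/84 + 29)*(-1/5976) = -152*2467/84*(-1/5976) = -93746/21*(-1/5976) = 46873/62748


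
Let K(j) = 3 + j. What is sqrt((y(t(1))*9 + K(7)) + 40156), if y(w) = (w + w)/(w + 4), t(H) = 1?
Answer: 4*sqrt(62765)/5 ≈ 200.42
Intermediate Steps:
y(w) = 2*w/(4 + w) (y(w) = (2*w)/(4 + w) = 2*w/(4 + w))
sqrt((y(t(1))*9 + K(7)) + 40156) = sqrt(((2*1/(4 + 1))*9 + (3 + 7)) + 40156) = sqrt(((2*1/5)*9 + 10) + 40156) = sqrt(((2*1*(1/5))*9 + 10) + 40156) = sqrt(((2/5)*9 + 10) + 40156) = sqrt((18/5 + 10) + 40156) = sqrt(68/5 + 40156) = sqrt(200848/5) = 4*sqrt(62765)/5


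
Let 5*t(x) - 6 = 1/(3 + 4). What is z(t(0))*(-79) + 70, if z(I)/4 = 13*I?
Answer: -174194/35 ≈ -4977.0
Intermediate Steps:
t(x) = 43/35 (t(x) = 6/5 + 1/(5*(3 + 4)) = 6/5 + (⅕)/7 = 6/5 + (⅕)*(⅐) = 6/5 + 1/35 = 43/35)
z(I) = 52*I (z(I) = 4*(13*I) = 52*I)
z(t(0))*(-79) + 70 = (52*(43/35))*(-79) + 70 = (2236/35)*(-79) + 70 = -176644/35 + 70 = -174194/35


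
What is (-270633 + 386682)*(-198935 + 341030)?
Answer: 16489982655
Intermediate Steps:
(-270633 + 386682)*(-198935 + 341030) = 116049*142095 = 16489982655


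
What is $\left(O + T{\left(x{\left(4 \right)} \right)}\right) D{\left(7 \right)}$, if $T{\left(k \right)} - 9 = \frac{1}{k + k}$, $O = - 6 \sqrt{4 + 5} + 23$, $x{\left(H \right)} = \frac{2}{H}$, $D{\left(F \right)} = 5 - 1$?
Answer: $60$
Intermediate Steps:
$D{\left(F \right)} = 4$
$O = 5$ ($O = - 6 \sqrt{9} + 23 = \left(-6\right) 3 + 23 = -18 + 23 = 5$)
$T{\left(k \right)} = 9 + \frac{1}{2 k}$ ($T{\left(k \right)} = 9 + \frac{1}{k + k} = 9 + \frac{1}{2 k}$)
$\left(O + T{\left(x{\left(4 \right)} \right)}\right) D{\left(7 \right)} = \left(5 + \left(9 + \frac{1}{2 \cdot \frac{2}{4}}\right)\right) 4 = \left(5 + \left(9 + \frac{1}{2 \cdot 2 \cdot \frac{1}{4}}\right)\right) 4 = \left(5 + \left(9 + \frac{\frac{1}{\frac{1}{2}}}{2}\right)\right) 4 = \left(5 + \left(9 + \frac{1}{2} \cdot 2\right)\right) 4 = \left(5 + \left(9 + 1\right)\right) 4 = \left(5 + 10\right) 4 = 15 \cdot 4 = 60$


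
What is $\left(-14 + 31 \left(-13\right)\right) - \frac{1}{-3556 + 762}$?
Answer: $- \frac{1165097}{2794} \approx -417.0$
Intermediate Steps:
$\left(-14 + 31 \left(-13\right)\right) - \frac{1}{-3556 + 762} = \left(-14 - 403\right) - \frac{1}{-2794} = -417 - - \frac{1}{2794} = -417 + \frac{1}{2794} = - \frac{1165097}{2794}$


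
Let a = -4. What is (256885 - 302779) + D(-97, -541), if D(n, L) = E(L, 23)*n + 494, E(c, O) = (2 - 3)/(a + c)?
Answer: -24743097/545 ≈ -45400.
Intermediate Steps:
E(c, O) = -1/(-4 + c) (E(c, O) = (2 - 3)/(-4 + c) = -1/(-4 + c))
D(n, L) = 494 - n/(-4 + L) (D(n, L) = (-1/(-4 + L))*n + 494 = -n/(-4 + L) + 494 = 494 - n/(-4 + L))
(256885 - 302779) + D(-97, -541) = (256885 - 302779) + (-1976 - 1*(-97) + 494*(-541))/(-4 - 541) = -45894 + (-1976 + 97 - 267254)/(-545) = -45894 - 1/545*(-269133) = -45894 + 269133/545 = -24743097/545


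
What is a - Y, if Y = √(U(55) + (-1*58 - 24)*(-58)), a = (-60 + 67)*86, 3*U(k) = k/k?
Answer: 602 - √42807/3 ≈ 533.03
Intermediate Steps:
U(k) = ⅓ (U(k) = (k/k)/3 = (⅓)*1 = ⅓)
a = 602 (a = 7*86 = 602)
Y = √42807/3 (Y = √(⅓ + (-1*58 - 24)*(-58)) = √(⅓ + (-58 - 24)*(-58)) = √(⅓ - 82*(-58)) = √(⅓ + 4756) = √(14269/3) = √42807/3 ≈ 68.966)
a - Y = 602 - √42807/3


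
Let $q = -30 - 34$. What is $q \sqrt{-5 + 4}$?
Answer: $- 64 i \approx - 64.0 i$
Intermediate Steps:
$q = -64$
$q \sqrt{-5 + 4} = - 64 \sqrt{-5 + 4} = - 64 \sqrt{-1} = - 64 i$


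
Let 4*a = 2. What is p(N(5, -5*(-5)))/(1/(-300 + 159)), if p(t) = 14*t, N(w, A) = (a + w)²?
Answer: -119427/2 ≈ -59714.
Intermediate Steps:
a = ½ (a = (¼)*2 = ½ ≈ 0.50000)
N(w, A) = (½ + w)²
p(N(5, -5*(-5)))/(1/(-300 + 159)) = (14*((1 + 2*5)²/4))/(1/(-300 + 159)) = (14*((1 + 10)²/4))/(1/(-141)) = (14*((¼)*11²))/(-1/141) = (14*((¼)*121))*(-141) = (14*(121/4))*(-141) = (847/2)*(-141) = -119427/2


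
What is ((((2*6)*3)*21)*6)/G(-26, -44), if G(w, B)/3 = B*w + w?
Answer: 756/559 ≈ 1.3524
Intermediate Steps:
G(w, B) = 3*w + 3*B*w (G(w, B) = 3*(B*w + w) = 3*(w + B*w) = 3*w + 3*B*w)
((((2*6)*3)*21)*6)/G(-26, -44) = ((((2*6)*3)*21)*6)/((3*(-26)*(1 - 44))) = (((12*3)*21)*6)/((3*(-26)*(-43))) = ((36*21)*6)/3354 = (756*6)*(1/3354) = 4536*(1/3354) = 756/559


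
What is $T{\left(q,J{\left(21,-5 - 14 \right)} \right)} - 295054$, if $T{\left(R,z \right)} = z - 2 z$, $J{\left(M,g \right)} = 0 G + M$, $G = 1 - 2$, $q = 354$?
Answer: $-295075$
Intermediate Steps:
$G = -1$
$J{\left(M,g \right)} = M$ ($J{\left(M,g \right)} = 0 \left(-1\right) + M = 0 + M = M$)
$T{\left(R,z \right)} = - z$
$T{\left(q,J{\left(21,-5 - 14 \right)} \right)} - 295054 = \left(-1\right) 21 - 295054 = -21 - 295054 = -295075$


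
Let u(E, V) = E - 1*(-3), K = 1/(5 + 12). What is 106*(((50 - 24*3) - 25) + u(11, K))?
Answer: -3498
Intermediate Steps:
K = 1/17 ≈ 0.058824
u(E, V) = 3 + E (u(E, V) = E + 3 = 3 + E)
106*(((50 - 24*3) - 25) + u(11, K)) = 106*(((50 - 24*3) - 25) + (3 + 11)) = 106*(((50 - 72) - 25) + 14) = 106*((-22 - 25) + 14) = 106*(-47 + 14) = 106*(-33) = -3498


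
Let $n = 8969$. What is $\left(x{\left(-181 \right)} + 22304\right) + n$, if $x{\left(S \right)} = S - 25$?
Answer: $31067$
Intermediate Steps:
$x{\left(S \right)} = -25 + S$ ($x{\left(S \right)} = S - 25 = -25 + S$)
$\left(x{\left(-181 \right)} + 22304\right) + n = \left(\left(-25 - 181\right) + 22304\right) + 8969 = \left(-206 + 22304\right) + 8969 = 22098 + 8969 = 31067$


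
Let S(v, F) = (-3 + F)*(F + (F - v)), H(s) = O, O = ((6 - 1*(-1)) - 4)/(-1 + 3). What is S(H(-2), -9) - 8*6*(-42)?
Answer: 2250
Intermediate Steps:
O = 3/2 (O = ((6 + 1) - 4)/2 = (7 - 4)*(½) = 3*(½) = 3/2 ≈ 1.5000)
H(s) = 3/2
S(v, F) = (-3 + F)*(-v + 2*F)
S(H(-2), -9) - 8*6*(-42) = (-6*(-9) + 2*(-9)² + 3*(3/2) - 1*(-9)*3/2) - 8*6*(-42) = (54 + 2*81 + 9/2 + 27/2) - 48*(-42) = (54 + 162 + 9/2 + 27/2) + 2016 = 234 + 2016 = 2250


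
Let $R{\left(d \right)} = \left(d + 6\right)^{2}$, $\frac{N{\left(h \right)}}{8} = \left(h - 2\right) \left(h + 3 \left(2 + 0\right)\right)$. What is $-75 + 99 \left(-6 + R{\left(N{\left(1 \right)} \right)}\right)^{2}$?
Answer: $615783489$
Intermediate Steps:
$N{\left(h \right)} = 8 \left(-2 + h\right) \left(6 + h\right)$ ($N{\left(h \right)} = 8 \left(h - 2\right) \left(h + 3 \left(2 + 0\right)\right) = 8 \left(-2 + h\right) \left(h + 3 \cdot 2\right) = 8 \left(-2 + h\right) \left(h + 6\right) = 8 \left(-2 + h\right) \left(6 + h\right)$)
$R{\left(d \right)} = \left(6 + d\right)^{2}$
$-75 + 99 \left(-6 + R{\left(N{\left(1 \right)} \right)}\right)^{2} = -75 + 99 \left(-6 + \left(6 + \left(-96 + 8 \cdot 1^{2} + 32 \cdot 1\right)\right)^{2}\right)^{2} = -75 + 99 \left(-6 + \left(6 + \left(-96 + 8 \cdot 1 + 32\right)\right)^{2}\right)^{2} = -75 + 99 \left(-6 + \left(6 + \left(-96 + 8 + 32\right)\right)^{2}\right)^{2} = -75 + 99 \left(-6 + \left(6 - 56\right)^{2}\right)^{2} = -75 + 99 \left(-6 + \left(-50\right)^{2}\right)^{2} = -75 + 99 \left(-6 + 2500\right)^{2} = -75 + 99 \cdot 2494^{2} = -75 + 99 \cdot 6220036 = -75 + 615783564 = 615783489$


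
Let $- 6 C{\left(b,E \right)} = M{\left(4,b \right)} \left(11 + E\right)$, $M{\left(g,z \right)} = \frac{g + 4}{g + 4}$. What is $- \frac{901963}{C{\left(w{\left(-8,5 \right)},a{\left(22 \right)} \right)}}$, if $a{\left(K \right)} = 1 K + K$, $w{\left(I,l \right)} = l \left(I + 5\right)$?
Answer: $\frac{5411778}{55} \approx 98396.0$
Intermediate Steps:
$w{\left(I,l \right)} = l \left(5 + I\right)$
$M{\left(g,z \right)} = 1$ ($M{\left(g,z \right)} = \frac{4 + g}{4 + g} = 1$)
$a{\left(K \right)} = 2 K$ ($a{\left(K \right)} = K + K = 2 K$)
$C{\left(b,E \right)} = - \frac{11}{6} - \frac{E}{6}$ ($C{\left(b,E \right)} = - \frac{1 \left(11 + E\right)}{6} = - \frac{11 + E}{6} = - \frac{11}{6} - \frac{E}{6}$)
$- \frac{901963}{C{\left(w{\left(-8,5 \right)},a{\left(22 \right)} \right)}} = - \frac{901963}{- \frac{11}{6} - \frac{2 \cdot 22}{6}} = - \frac{901963}{- \frac{11}{6} - \frac{22}{3}} = - \frac{901963}{- \frac{55}{6}} = \left(-901963\right) \left(- \frac{6}{55}\right) = \frac{5411778}{55}$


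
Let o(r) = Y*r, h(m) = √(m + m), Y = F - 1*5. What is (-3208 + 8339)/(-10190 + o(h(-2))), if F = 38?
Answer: -26142445/51920228 - 169323*I/51920228 ≈ -0.50351 - 0.0032612*I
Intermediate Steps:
Y = 33 (Y = 38 - 1*5 = 38 - 5 = 33)
h(m) = √2*√m (h(m) = √(2*m) = √2*√m)
o(r) = 33*r
(-3208 + 8339)/(-10190 + o(h(-2))) = (-3208 + 8339)/(-10190 + 33*(√2*√(-2))) = 5131/(-10190 + 33*(√2*(I*√2))) = 5131/(-10190 + 33*(2*I)) = 5131/(-10190 + 66*I) = 5131*((-10190 - 66*I)/103840456) = 5131*(-10190 - 66*I)/103840456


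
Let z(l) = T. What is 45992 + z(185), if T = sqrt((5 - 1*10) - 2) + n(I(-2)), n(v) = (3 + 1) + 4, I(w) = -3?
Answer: 46000 + I*sqrt(7) ≈ 46000.0 + 2.6458*I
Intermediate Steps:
n(v) = 8 (n(v) = 4 + 4 = 8)
T = 8 + I*sqrt(7) (T = sqrt((5 - 1*10) - 2) + 8 = sqrt((5 - 10) - 2) + 8 = sqrt(-5 - 2) + 8 = sqrt(-7) + 8 = I*sqrt(7) + 8 = 8 + I*sqrt(7) ≈ 8.0 + 2.6458*I)
z(l) = 8 + I*sqrt(7)
45992 + z(185) = 45992 + (8 + I*sqrt(7)) = 46000 + I*sqrt(7)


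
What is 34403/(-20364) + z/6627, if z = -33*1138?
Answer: -330912779/44984076 ≈ -7.3562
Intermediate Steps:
z = -37554
34403/(-20364) + z/6627 = 34403/(-20364) - 37554/6627 = 34403*(-1/20364) - 37554*1/6627 = -34403/20364 - 12518/2209 = -330912779/44984076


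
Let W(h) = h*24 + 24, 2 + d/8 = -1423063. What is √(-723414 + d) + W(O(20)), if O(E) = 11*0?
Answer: 24 + 3*I*√1345326 ≈ 24.0 + 3479.6*I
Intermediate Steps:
d = -11384520 (d = -16 + 8*(-1423063) = -16 - 11384504 = -11384520)
O(E) = 0
W(h) = 24 + 24*h (W(h) = 24*h + 24 = 24 + 24*h)
√(-723414 + d) + W(O(20)) = √(-723414 - 11384520) + (24 + 24*0) = √(-12107934) + (24 + 0) = 3*I*√1345326 + 24 = 24 + 3*I*√1345326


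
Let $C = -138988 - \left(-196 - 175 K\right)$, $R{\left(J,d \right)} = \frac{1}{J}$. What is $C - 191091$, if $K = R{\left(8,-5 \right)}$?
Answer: $- \frac{2638889}{8} \approx -3.2986 \cdot 10^{5}$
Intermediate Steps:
$K = \frac{1}{8} \approx 0.125$
$C = - \frac{1110161}{8}$ ($C = -138988 - \left(-196 - \frac{175}{8}\right) = -138988 - - \frac{1743}{8} = -138988 + \frac{1743}{8} = - \frac{1110161}{8} \approx -1.3877 \cdot 10^{5}$)
$C - 191091 = - \frac{1110161}{8} - 191091 = - \frac{2638889}{8}$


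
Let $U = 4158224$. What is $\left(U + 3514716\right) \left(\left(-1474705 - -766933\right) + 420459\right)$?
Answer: $-2204535410220$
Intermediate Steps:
$\left(U + 3514716\right) \left(\left(-1474705 - -766933\right) + 420459\right) = \left(4158224 + 3514716\right) \left(\left(-1474705 - -766933\right) + 420459\right) = 7672940 \left(\left(-1474705 + 766933\right) + 420459\right) = 7672940 \left(-707772 + 420459\right) = 7672940 \left(-287313\right) = -2204535410220$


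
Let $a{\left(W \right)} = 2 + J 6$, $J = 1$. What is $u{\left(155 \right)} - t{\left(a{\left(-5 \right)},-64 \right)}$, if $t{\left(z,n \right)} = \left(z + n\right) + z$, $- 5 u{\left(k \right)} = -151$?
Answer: $\frac{391}{5} \approx 78.2$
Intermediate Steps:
$u{\left(k \right)} = \frac{151}{5}$ ($u{\left(k \right)} = \left(- \frac{1}{5}\right) \left(-151\right) = \frac{151}{5}$)
$a{\left(W \right)} = 8$ ($a{\left(W \right)} = 2 + 1 \cdot 6 = 2 + 6 = 8$)
$t{\left(z,n \right)} = n + 2 z$ ($t{\left(z,n \right)} = \left(n + z\right) + z = n + 2 z$)
$u{\left(155 \right)} - t{\left(a{\left(-5 \right)},-64 \right)} = \frac{151}{5} - \left(-64 + 2 \cdot 8\right) = \frac{151}{5} - \left(-64 + 16\right) = \frac{151}{5} - -48 = \frac{151}{5} + 48 = \frac{391}{5}$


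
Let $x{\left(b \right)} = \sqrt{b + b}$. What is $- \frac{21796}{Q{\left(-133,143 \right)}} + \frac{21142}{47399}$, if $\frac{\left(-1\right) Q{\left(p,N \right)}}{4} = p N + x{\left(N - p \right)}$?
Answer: $\frac{8021552349}{50279331451} - \frac{10898 \sqrt{138}}{361721809} \approx 0.15919$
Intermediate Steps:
$x{\left(b \right)} = \sqrt{2} \sqrt{b}$ ($x{\left(b \right)} = \sqrt{2 b} = \sqrt{2} \sqrt{b}$)
$Q{\left(p,N \right)} = - 4 N p - 4 \sqrt{2} \sqrt{N - p}$ ($Q{\left(p,N \right)} = - 4 \left(p N + \sqrt{2} \sqrt{N - p}\right) = - 4 \left(N p + \sqrt{2} \sqrt{N - p}\right) = - 4 N p - 4 \sqrt{2} \sqrt{N - p}$)
$- \frac{21796}{Q{\left(-133,143 \right)}} + \frac{21142}{47399} = - \frac{21796}{- 4 \sqrt{\left(-2\right) \left(-133\right) + 2 \cdot 143} - 572 \left(-133\right)} + \frac{21142}{47399} = - \frac{21796}{- 4 \sqrt{266 + 286} + 76076} + 21142 \cdot \frac{1}{47399} = - \frac{21796}{- 4 \sqrt{552} + 76076} + \frac{62}{139} = - \frac{21796}{- 4 \cdot 2 \sqrt{138} + 76076} + \frac{62}{139} = - \frac{21796}{- 8 \sqrt{138} + 76076} + \frac{62}{139} = - \frac{21796}{76076 - 8 \sqrt{138}} + \frac{62}{139} = \frac{62}{139} - \frac{21796}{76076 - 8 \sqrt{138}}$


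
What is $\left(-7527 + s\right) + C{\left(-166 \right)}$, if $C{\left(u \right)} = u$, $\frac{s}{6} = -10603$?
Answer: $-71311$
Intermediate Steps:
$s = -63618$ ($s = 6 \left(-10603\right) = -63618$)
$\left(-7527 + s\right) + C{\left(-166 \right)} = \left(-7527 - 63618\right) - 166 = -71145 - 166 = -71311$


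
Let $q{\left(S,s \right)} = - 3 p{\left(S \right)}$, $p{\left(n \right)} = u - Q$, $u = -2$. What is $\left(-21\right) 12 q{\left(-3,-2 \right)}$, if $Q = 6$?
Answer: $-6048$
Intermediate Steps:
$p{\left(n \right)} = -8$ ($p{\left(n \right)} = -2 - 6 = -8$)
$q{\left(S,s \right)} = 24$ ($q{\left(S,s \right)} = \left(-3\right) \left(-8\right) = 24$)
$\left(-21\right) 12 q{\left(-3,-2 \right)} = \left(-21\right) 12 \cdot 24 = \left(-252\right) 24 = -6048$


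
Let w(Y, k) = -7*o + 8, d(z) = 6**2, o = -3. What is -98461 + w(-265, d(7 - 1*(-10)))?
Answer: -98432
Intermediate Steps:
d(z) = 36
w(Y, k) = 29 (w(Y, k) = -7*(-3) + 8 = 21 + 8 = 29)
-98461 + w(-265, d(7 - 1*(-10))) = -98461 + 29 = -98432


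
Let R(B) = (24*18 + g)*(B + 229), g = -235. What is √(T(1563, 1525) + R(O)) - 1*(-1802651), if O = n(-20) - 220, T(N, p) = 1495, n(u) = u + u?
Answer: 1802651 + 2*I*√1153 ≈ 1.8027e+6 + 67.912*I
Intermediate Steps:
n(u) = 2*u
O = -260 (O = 2*(-20) - 220 = -40 - 220 = -260)
R(B) = 45113 + 197*B (R(B) = (24*18 - 235)*(B + 229) = (432 - 235)*(229 + B) = 197*(229 + B) = 45113 + 197*B)
√(T(1563, 1525) + R(O)) - 1*(-1802651) = √(1495 + (45113 + 197*(-260))) - 1*(-1802651) = √(1495 + (45113 - 51220)) + 1802651 = √(1495 - 6107) + 1802651 = √(-4612) + 1802651 = 2*I*√1153 + 1802651 = 1802651 + 2*I*√1153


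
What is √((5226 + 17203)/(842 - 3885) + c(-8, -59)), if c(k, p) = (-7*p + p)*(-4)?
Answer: I*√13180197631/3043 ≈ 37.728*I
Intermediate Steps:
c(k, p) = 24*p (c(k, p) = -6*p*(-4) = 24*p)
√((5226 + 17203)/(842 - 3885) + c(-8, -59)) = √((5226 + 17203)/(842 - 3885) + 24*(-59)) = √(22429/(-3043) - 1416) = √(22429*(-1/3043) - 1416) = √(-22429/3043 - 1416) = √(-4331317/3043) = I*√13180197631/3043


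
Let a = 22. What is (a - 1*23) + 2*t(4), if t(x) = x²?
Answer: 31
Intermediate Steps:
(a - 1*23) + 2*t(4) = (22 - 1*23) + 2*4² = (22 - 23) + 2*16 = -1 + 32 = 31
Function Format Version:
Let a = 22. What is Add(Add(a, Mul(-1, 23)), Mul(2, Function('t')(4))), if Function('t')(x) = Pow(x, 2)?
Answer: 31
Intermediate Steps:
Add(Add(a, Mul(-1, 23)), Mul(2, Function('t')(4))) = Add(Add(22, Mul(-1, 23)), Mul(2, Pow(4, 2))) = Add(Add(22, -23), Mul(2, 16)) = Add(-1, 32) = 31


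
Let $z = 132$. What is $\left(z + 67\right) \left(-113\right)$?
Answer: $-22487$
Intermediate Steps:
$\left(z + 67\right) \left(-113\right) = \left(132 + 67\right) \left(-113\right) = 199 \left(-113\right) = -22487$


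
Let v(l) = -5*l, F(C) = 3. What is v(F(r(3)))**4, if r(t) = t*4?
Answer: 50625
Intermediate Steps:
r(t) = 4*t
v(F(r(3)))**4 = (-5*3)**4 = (-15)**4 = 50625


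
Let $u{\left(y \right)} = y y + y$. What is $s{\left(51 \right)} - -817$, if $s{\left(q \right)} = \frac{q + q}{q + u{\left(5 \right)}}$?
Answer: $\frac{22093}{27} \approx 818.26$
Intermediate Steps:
$u{\left(y \right)} = y + y^{2}$ ($u{\left(y \right)} = y^{2} + y = y + y^{2}$)
$s{\left(q \right)} = \frac{2 q}{30 + q}$ ($s{\left(q \right)} = \frac{q + q}{q + 5 \left(1 + 5\right)} = \frac{2 q}{q + 5 \cdot 6} = \frac{2 q}{q + 30} = \frac{2 q}{30 + q}$)
$s{\left(51 \right)} - -817 = 2 \cdot 51 \frac{1}{30 + 51} - -817 = 2 \cdot 51 \cdot \frac{1}{81} + 817 = \frac{34}{27} + 817 = \frac{22093}{27}$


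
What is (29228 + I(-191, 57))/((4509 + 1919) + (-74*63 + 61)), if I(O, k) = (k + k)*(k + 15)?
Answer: 5348/261 ≈ 20.490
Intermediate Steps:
I(O, k) = 2*k*(15 + k) (I(O, k) = (2*k)*(15 + k) = 2*k*(15 + k))
(29228 + I(-191, 57))/((4509 + 1919) + (-74*63 + 61)) = (29228 + 2*57*(15 + 57))/((4509 + 1919) + (-74*63 + 61)) = (29228 + 2*57*72)/(6428 + (-4662 + 61)) = (29228 + 8208)/(6428 - 4601) = 37436/1827 = 37436*(1/1827) = 5348/261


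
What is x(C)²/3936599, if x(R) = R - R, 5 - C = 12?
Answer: 0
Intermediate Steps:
C = -7 (C = 5 - 1*12 = 5 - 12 = -7)
x(R) = 0
x(C)²/3936599 = 0²/3936599 = 0*(1/3936599) = 0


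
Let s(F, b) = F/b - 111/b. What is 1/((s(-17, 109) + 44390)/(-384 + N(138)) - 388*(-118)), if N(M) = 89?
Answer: 32155/1467346138 ≈ 2.1914e-5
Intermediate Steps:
s(F, b) = -111/b + F/b
1/((s(-17, 109) + 44390)/(-384 + N(138)) - 388*(-118)) = 1/(((-111 - 17)/109 + 44390)/(-384 + 89) - 388*(-118)) = 1/(((1/109)*(-128) + 44390)/(-295) + 45784) = 1/((-128/109 + 44390)*(-1/295) + 45784) = 1/((4838382/109)*(-1/295) + 45784) = 1/(-4838382/32155 + 45784) = 1/(1467346138/32155) = 32155/1467346138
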